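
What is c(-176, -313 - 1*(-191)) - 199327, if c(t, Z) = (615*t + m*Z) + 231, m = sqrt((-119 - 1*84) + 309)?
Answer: -307336 - 122*sqrt(106) ≈ -3.0859e+5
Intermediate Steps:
m = sqrt(106) (m = sqrt((-119 - 84) + 309) = sqrt(-203 + 309) = sqrt(106) ≈ 10.296)
c(t, Z) = 231 + 615*t + Z*sqrt(106) (c(t, Z) = (615*t + sqrt(106)*Z) + 231 = (615*t + Z*sqrt(106)) + 231 = 231 + 615*t + Z*sqrt(106))
c(-176, -313 - 1*(-191)) - 199327 = (231 + 615*(-176) + (-313 - 1*(-191))*sqrt(106)) - 199327 = (231 - 108240 + (-313 + 191)*sqrt(106)) - 199327 = (231 - 108240 - 122*sqrt(106)) - 199327 = (-108009 - 122*sqrt(106)) - 199327 = -307336 - 122*sqrt(106)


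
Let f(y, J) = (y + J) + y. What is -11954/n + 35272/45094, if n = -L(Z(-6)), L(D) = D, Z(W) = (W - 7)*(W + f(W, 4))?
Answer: 19481185/293111 ≈ 66.464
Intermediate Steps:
f(y, J) = J + 2*y (f(y, J) = (J + y) + y = J + 2*y)
Z(W) = (-7 + W)*(4 + 3*W) (Z(W) = (W - 7)*(W + (4 + 2*W)) = (-7 + W)*(4 + 3*W))
n = -182 (n = -(-28 - 17*(-6) + 3*(-6)²) = -(-28 + 102 + 3*36) = -(-28 + 102 + 108) = -1*182 = -182)
-11954/n + 35272/45094 = -11954/(-182) + 35272/45094 = -11954*(-1/182) + 35272*(1/45094) = 5977/91 + 17636/22547 = 19481185/293111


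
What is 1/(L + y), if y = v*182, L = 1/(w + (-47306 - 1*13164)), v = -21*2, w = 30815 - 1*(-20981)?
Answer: -8674/66304057 ≈ -0.00013082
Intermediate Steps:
w = 51796 (w = 30815 + 20981 = 51796)
v = -42
L = -1/8674 (L = 1/(51796 + (-47306 - 1*13164)) = 1/(51796 + (-47306 - 13164)) = 1/(51796 - 60470) = 1/(-8674) = -1/8674 ≈ -0.00011529)
y = -7644 (y = -42*182 = -7644)
1/(L + y) = 1/(-1/8674 - 7644) = 1/(-66304057/8674) = -8674/66304057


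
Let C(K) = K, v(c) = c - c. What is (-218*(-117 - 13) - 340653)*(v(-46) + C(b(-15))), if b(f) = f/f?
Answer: -312313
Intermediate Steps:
v(c) = 0
b(f) = 1
(-218*(-117 - 13) - 340653)*(v(-46) + C(b(-15))) = (-218*(-117 - 13) - 340653)*(0 + 1) = (-218*(-130) - 340653)*1 = (28340 - 340653)*1 = -312313*1 = -312313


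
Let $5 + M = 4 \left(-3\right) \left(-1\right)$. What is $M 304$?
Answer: $2128$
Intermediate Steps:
$M = 7$ ($M = -5 + 4 \left(-3\right) \left(-1\right) = -5 - -12 = -5 + 12 = 7$)
$M 304 = 7 \cdot 304 = 2128$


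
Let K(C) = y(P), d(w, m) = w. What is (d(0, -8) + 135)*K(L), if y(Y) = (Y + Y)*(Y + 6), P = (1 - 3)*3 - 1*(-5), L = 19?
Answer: -1350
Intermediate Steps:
P = -1 (P = -2*3 + 5 = -6 + 5 = -1)
y(Y) = 2*Y*(6 + Y) (y(Y) = (2*Y)*(6 + Y) = 2*Y*(6 + Y))
K(C) = -10 (K(C) = 2*(-1)*(6 - 1) = 2*(-1)*5 = -10)
(d(0, -8) + 135)*K(L) = (0 + 135)*(-10) = 135*(-10) = -1350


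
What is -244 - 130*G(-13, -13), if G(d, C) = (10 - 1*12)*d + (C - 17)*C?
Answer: -54324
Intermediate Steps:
G(d, C) = -2*d + C*(-17 + C) (G(d, C) = (10 - 12)*d + (-17 + C)*C = -2*d + C*(-17 + C))
-244 - 130*G(-13, -13) = -244 - 130*((-13)² - 17*(-13) - 2*(-13)) = -244 - 130*(169 + 221 + 26) = -244 - 130*416 = -244 - 54080 = -54324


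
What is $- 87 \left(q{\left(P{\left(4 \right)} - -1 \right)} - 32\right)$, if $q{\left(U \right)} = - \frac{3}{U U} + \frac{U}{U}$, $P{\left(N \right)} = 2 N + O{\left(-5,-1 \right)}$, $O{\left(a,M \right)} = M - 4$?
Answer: $\frac{43413}{16} \approx 2713.3$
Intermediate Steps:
$O{\left(a,M \right)} = -4 + M$
$P{\left(N \right)} = -5 + 2 N$ ($P{\left(N \right)} = 2 N - 5 = -5 + 2 N$)
$q{\left(U \right)} = 1 - \frac{3}{U^{2}}$ ($q{\left(U \right)} = - \frac{3}{U^{2}} + 1 = 1 - \frac{3}{U^{2}}$)
$- 87 \left(q{\left(P{\left(4 \right)} - -1 \right)} - 32\right) = - 87 \left(\left(1 - \frac{3}{\left(\left(-5 + 2 \cdot 4\right) - -1\right)^{2}}\right) - 32\right) = - 87 \left(\left(1 - \frac{3}{\left(\left(-5 + 8\right) + 1\right)^{2}}\right) - 32\right) = - 87 \left(\left(1 - \frac{3}{\left(3 + 1\right)^{2}}\right) - 32\right) = - 87 \left(\left(1 - \frac{3}{16}\right) - 32\right) = - 87 \left(\frac{13}{16} - 32\right) = \left(-87\right) \left(- \frac{499}{16}\right) = \frac{43413}{16}$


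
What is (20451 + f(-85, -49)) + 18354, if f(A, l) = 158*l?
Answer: 31063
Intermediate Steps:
(20451 + f(-85, -49)) + 18354 = (20451 + 158*(-49)) + 18354 = (20451 - 7742) + 18354 = 12709 + 18354 = 31063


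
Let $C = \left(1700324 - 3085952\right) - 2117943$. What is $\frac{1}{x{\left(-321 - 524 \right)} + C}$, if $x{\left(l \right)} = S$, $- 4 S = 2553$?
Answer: $- \frac{4}{14016837} \approx -2.8537 \cdot 10^{-7}$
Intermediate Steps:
$S = - \frac{2553}{4}$ ($S = \left(- \frac{1}{4}\right) 2553 = - \frac{2553}{4} \approx -638.25$)
$x{\left(l \right)} = - \frac{2553}{4}$
$C = -3503571$ ($C = -1385628 - 2117943 = -3503571$)
$\frac{1}{x{\left(-321 - 524 \right)} + C} = \frac{1}{- \frac{2553}{4} - 3503571} = \frac{1}{- \frac{14016837}{4}} = - \frac{4}{14016837}$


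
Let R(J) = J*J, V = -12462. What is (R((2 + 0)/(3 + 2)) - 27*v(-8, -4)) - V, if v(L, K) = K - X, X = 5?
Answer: 317629/25 ≈ 12705.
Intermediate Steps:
R(J) = J**2
v(L, K) = -5 + K (v(L, K) = K - 1*5 = K - 5 = -5 + K)
(R((2 + 0)/(3 + 2)) - 27*v(-8, -4)) - V = (((2 + 0)/(3 + 2))**2 - 27*(-5 - 4)) - 1*(-12462) = ((2/5)**2 - 27*(-9)) + 12462 = ((2*(1/5))**2 + 243) + 12462 = ((2/5)**2 + 243) + 12462 = (4/25 + 243) + 12462 = 6079/25 + 12462 = 317629/25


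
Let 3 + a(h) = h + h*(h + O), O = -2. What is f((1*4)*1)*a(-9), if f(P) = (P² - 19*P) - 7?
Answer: -5829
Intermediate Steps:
f(P) = -7 + P² - 19*P
a(h) = -3 + h + h*(-2 + h) (a(h) = -3 + (h + h*(h - 2)) = -3 + (h + h*(-2 + h)) = -3 + h + h*(-2 + h))
f((1*4)*1)*a(-9) = (-7 + ((1*4)*1)² - 19*1*4)*(-3 + (-9)² - 1*(-9)) = (-7 + (4*1)² - 76)*(-3 + 81 + 9) = (-7 + 4² - 19*4)*87 = (-7 + 16 - 76)*87 = -67*87 = -5829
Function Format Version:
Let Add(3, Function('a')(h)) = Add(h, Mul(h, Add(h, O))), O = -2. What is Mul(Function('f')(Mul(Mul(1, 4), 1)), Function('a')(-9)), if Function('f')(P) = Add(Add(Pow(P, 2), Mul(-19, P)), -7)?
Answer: -5829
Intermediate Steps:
Function('f')(P) = Add(-7, Pow(P, 2), Mul(-19, P))
Function('a')(h) = Add(-3, h, Mul(h, Add(-2, h))) (Function('a')(h) = Add(-3, Add(h, Mul(h, Add(h, -2)))) = Add(-3, Add(h, Mul(h, Add(-2, h)))) = Add(-3, h, Mul(h, Add(-2, h))))
Mul(Function('f')(Mul(Mul(1, 4), 1)), Function('a')(-9)) = Mul(Add(-7, Pow(Mul(Mul(1, 4), 1), 2), Mul(-19, Mul(Mul(1, 4), 1))), Add(-3, Pow(-9, 2), Mul(-1, -9))) = Mul(Add(-7, Pow(Mul(4, 1), 2), Mul(-19, Mul(4, 1))), Add(-3, 81, 9)) = Mul(Add(-7, Pow(4, 2), Mul(-19, 4)), 87) = Mul(Add(-7, 16, -76), 87) = Mul(-67, 87) = -5829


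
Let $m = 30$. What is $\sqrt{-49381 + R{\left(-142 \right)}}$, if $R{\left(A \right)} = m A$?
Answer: $i \sqrt{53641} \approx 231.61 i$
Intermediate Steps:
$R{\left(A \right)} = 30 A$
$\sqrt{-49381 + R{\left(-142 \right)}} = \sqrt{-49381 + 30 \left(-142\right)} = \sqrt{-49381 - 4260} = \sqrt{-53641} = i \sqrt{53641}$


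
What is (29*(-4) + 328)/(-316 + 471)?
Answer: 212/155 ≈ 1.3677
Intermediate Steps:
(29*(-4) + 328)/(-316 + 471) = (-116 + 328)/155 = (1/155)*212 = 212/155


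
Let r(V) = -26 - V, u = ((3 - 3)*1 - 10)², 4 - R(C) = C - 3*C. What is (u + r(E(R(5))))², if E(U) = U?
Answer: 3600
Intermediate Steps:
R(C) = 4 + 2*C (R(C) = 4 - (C - 3*C) = 4 - (-2)*C = 4 + 2*C)
u = 100 (u = (0*1 - 10)² = (0 - 10)² = (-10)² = 100)
(u + r(E(R(5))))² = (100 + (-26 - (4 + 2*5)))² = (100 + (-26 - (4 + 10)))² = (100 + (-26 - 1*14))² = (100 + (-26 - 14))² = (100 - 40)² = 60² = 3600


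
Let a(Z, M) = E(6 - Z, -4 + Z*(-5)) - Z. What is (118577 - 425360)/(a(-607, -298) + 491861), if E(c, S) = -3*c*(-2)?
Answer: -102261/165382 ≈ -0.61833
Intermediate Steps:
E(c, S) = 6*c
a(Z, M) = 36 - 7*Z (a(Z, M) = 6*(6 - Z) - Z = (36 - 6*Z) - Z = 36 - 7*Z)
(118577 - 425360)/(a(-607, -298) + 491861) = (118577 - 425360)/((36 - 7*(-607)) + 491861) = -306783/((36 + 4249) + 491861) = -306783/(4285 + 491861) = -306783/496146 = -306783*1/496146 = -102261/165382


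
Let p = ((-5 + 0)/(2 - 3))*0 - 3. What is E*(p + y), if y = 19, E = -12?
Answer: -192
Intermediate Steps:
p = -3 (p = -5/(-1)*0 - 3 = -5*(-1)*0 - 3 = 5*0 - 3 = 0 - 3 = -3)
E*(p + y) = -12*(-3 + 19) = -12*16 = -192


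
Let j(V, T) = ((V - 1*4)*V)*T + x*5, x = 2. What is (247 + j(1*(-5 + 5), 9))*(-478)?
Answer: -122846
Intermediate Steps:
j(V, T) = 10 + T*V*(-4 + V) (j(V, T) = ((V - 1*4)*V)*T + 2*5 = ((V - 4)*V)*T + 10 = ((-4 + V)*V)*T + 10 = (V*(-4 + V))*T + 10 = T*V*(-4 + V) + 10 = 10 + T*V*(-4 + V))
(247 + j(1*(-5 + 5), 9))*(-478) = (247 + (10 + 9*(1*(-5 + 5))² - 4*9*1*(-5 + 5)))*(-478) = (247 + (10 + 9*(1*0)² - 4*9*1*0))*(-478) = (247 + (10 + 9*0² - 4*9*0))*(-478) = (247 + (10 + 9*0 + 0))*(-478) = (247 + (10 + 0 + 0))*(-478) = (247 + 10)*(-478) = 257*(-478) = -122846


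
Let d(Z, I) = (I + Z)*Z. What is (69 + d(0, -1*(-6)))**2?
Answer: 4761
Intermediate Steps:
d(Z, I) = Z*(I + Z)
(69 + d(0, -1*(-6)))**2 = (69 + 0*(-1*(-6) + 0))**2 = (69 + 0*(6 + 0))**2 = (69 + 0*6)**2 = (69 + 0)**2 = 69**2 = 4761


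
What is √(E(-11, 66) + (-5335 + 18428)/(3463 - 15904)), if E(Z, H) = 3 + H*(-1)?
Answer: 2*I*√2478483579/12441 ≈ 8.0033*I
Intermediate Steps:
E(Z, H) = 3 - H
√(E(-11, 66) + (-5335 + 18428)/(3463 - 15904)) = √((3 - 1*66) + (-5335 + 18428)/(3463 - 15904)) = √((3 - 66) + 13093/(-12441)) = √(-63 + 13093*(-1/12441)) = √(-63 - 13093/12441) = √(-796876/12441) = 2*I*√2478483579/12441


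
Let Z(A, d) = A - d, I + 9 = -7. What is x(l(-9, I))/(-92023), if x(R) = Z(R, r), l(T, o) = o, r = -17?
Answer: -1/92023 ≈ -1.0867e-5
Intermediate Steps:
I = -16 (I = -9 - 7 = -16)
x(R) = 17 + R (x(R) = R - 1*(-17) = R + 17 = 17 + R)
x(l(-9, I))/(-92023) = (17 - 16)/(-92023) = 1*(-1/92023) = -1/92023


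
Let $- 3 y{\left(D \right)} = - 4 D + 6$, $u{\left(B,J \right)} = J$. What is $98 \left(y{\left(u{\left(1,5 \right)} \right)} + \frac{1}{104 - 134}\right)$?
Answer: $\frac{6811}{15} \approx 454.07$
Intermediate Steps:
$y{\left(D \right)} = -2 + \frac{4 D}{3}$ ($y{\left(D \right)} = - \frac{- 4 D + 6}{3} = - \frac{6 - 4 D}{3} = -2 + \frac{4 D}{3}$)
$98 \left(y{\left(u{\left(1,5 \right)} \right)} + \frac{1}{104 - 134}\right) = 98 \left(\left(-2 + \frac{4}{3} \cdot 5\right) + \frac{1}{104 - 134}\right) = 98 \left(\left(-2 + \frac{20}{3}\right) + \frac{1}{-30}\right) = 98 \left(\frac{14}{3} - \frac{1}{30}\right) = 98 \cdot \frac{139}{30} = \frac{6811}{15}$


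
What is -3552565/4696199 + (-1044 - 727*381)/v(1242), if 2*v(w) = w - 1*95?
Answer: -2615452600393/5386540253 ≈ -485.55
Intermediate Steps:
v(w) = -95/2 + w/2 (v(w) = (w - 1*95)/2 = (w - 95)/2 = (-95 + w)/2 = -95/2 + w/2)
-3552565/4696199 + (-1044 - 727*381)/v(1242) = -3552565/4696199 + (-1044 - 727*381)/(-95/2 + (1/2)*1242) = -3552565*1/4696199 + (-1044 - 276987)/(-95/2 + 621) = -3552565/4696199 - 278031/1147/2 = -3552565/4696199 - 278031*2/1147 = -3552565/4696199 - 556062/1147 = -2615452600393/5386540253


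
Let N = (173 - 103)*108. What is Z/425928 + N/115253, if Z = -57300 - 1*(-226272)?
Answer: 1891212133/4090789982 ≈ 0.46231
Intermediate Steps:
N = 7560 (N = 70*108 = 7560)
Z = 168972 (Z = -57300 + 226272 = 168972)
Z/425928 + N/115253 = 168972/425928 + 7560/115253 = 168972*(1/425928) + 7560*(1/115253) = 14081/35494 + 7560/115253 = 1891212133/4090789982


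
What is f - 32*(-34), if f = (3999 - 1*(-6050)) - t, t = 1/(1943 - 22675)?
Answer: 230892285/20732 ≈ 11137.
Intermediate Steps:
t = -1/20732 (t = 1/(-20732) = -1/20732 ≈ -4.8235e-5)
f = 208335869/20732 (f = (3999 - 1*(-6050)) - 1*(-1/20732) = (3999 + 6050) + 1/20732 = 10049 + 1/20732 = 208335869/20732 ≈ 10049.)
f - 32*(-34) = 208335869/20732 - 32*(-34) = 208335869/20732 - 1*(-1088) = 208335869/20732 + 1088 = 230892285/20732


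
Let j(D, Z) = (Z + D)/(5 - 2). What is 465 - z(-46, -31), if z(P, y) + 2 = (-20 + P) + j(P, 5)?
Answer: 1640/3 ≈ 546.67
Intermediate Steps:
j(D, Z) = D/3 + Z/3 (j(D, Z) = (D + Z)/3 = (D + Z)*(⅓) = D/3 + Z/3)
z(P, y) = -61/3 + 4*P/3 (z(P, y) = -2 + ((-20 + P) + (P/3 + (⅓)*5)) = -2 + ((-20 + P) + (P/3 + 5/3)) = -2 + ((-20 + P) + (5/3 + P/3)) = -2 + (-55/3 + 4*P/3) = -61/3 + 4*P/3)
465 - z(-46, -31) = 465 - (-61/3 + (4/3)*(-46)) = 465 - (-61/3 - 184/3) = 465 - 1*(-245/3) = 465 + 245/3 = 1640/3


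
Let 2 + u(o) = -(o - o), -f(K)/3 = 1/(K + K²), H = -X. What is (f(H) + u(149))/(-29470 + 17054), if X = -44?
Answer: 1321/8194560 ≈ 0.00016120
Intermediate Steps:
H = 44 (H = -1*(-44) = 44)
f(K) = -3/(K + K²)
u(o) = -2 (u(o) = -2 - (o - o) = -2 - 1*0 = -2 + 0 = -2)
(f(H) + u(149))/(-29470 + 17054) = (-3/(44*(1 + 44)) - 2)/(-29470 + 17054) = (-3*1/44/45 - 2)/(-12416) = (-3*1/44*1/45 - 2)*(-1/12416) = (-1/660 - 2)*(-1/12416) = -1321/660*(-1/12416) = 1321/8194560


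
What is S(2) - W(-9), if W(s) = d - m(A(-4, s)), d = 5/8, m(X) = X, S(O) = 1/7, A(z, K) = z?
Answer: -251/56 ≈ -4.4821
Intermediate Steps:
S(O) = ⅐
d = 5/8 (d = 5*(⅛) = 5/8 ≈ 0.62500)
W(s) = 37/8 (W(s) = 5/8 - 1*(-4) = 5/8 + 4 = 37/8)
S(2) - W(-9) = ⅐ - 1*37/8 = ⅐ - 37/8 = -251/56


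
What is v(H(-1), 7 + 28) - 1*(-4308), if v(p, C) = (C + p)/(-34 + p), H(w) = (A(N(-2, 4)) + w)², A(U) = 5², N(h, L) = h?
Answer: 2335547/542 ≈ 4309.1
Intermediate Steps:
A(U) = 25
H(w) = (25 + w)²
v(p, C) = (C + p)/(-34 + p)
v(H(-1), 7 + 28) - 1*(-4308) = ((7 + 28) + (25 - 1)²)/(-34 + (25 - 1)²) - 1*(-4308) = (35 + 24²)/(-34 + 24²) + 4308 = (35 + 576)/(-34 + 576) + 4308 = 611/542 + 4308 = 2335547/542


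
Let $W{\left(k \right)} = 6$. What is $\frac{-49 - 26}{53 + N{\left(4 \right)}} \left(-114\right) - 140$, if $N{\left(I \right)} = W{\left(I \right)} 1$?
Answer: $\frac{290}{59} \approx 4.9153$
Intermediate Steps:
$N{\left(I \right)} = 6$ ($N{\left(I \right)} = 6 \cdot 1 = 6$)
$\frac{-49 - 26}{53 + N{\left(4 \right)}} \left(-114\right) - 140 = \frac{-49 - 26}{53 + 6} \left(-114\right) - 140 = - \frac{75}{59} \left(-114\right) - 140 = \left(-75\right) \frac{1}{59} \left(-114\right) - 140 = \left(- \frac{75}{59}\right) \left(-114\right) - 140 = \frac{8550}{59} - 140 = \frac{290}{59}$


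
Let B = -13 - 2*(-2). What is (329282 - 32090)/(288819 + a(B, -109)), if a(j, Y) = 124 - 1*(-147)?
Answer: 148596/144545 ≈ 1.0280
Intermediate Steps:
B = -9 (B = -13 + 4 = -9)
a(j, Y) = 271 (a(j, Y) = 124 + 147 = 271)
(329282 - 32090)/(288819 + a(B, -109)) = (329282 - 32090)/(288819 + 271) = 297192/289090 = 297192*(1/289090) = 148596/144545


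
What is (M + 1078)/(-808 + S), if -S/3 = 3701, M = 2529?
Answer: -3607/11911 ≈ -0.30283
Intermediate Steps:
S = -11103 (S = -3*3701 = -11103)
(M + 1078)/(-808 + S) = (2529 + 1078)/(-808 - 11103) = 3607/(-11911) = 3607*(-1/11911) = -3607/11911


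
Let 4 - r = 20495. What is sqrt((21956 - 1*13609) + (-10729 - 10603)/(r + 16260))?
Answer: sqrt(149512915959)/4231 ≈ 91.390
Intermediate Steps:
r = -20491 (r = 4 - 1*20495 = 4 - 20495 = -20491)
sqrt((21956 - 1*13609) + (-10729 - 10603)/(r + 16260)) = sqrt((21956 - 1*13609) + (-10729 - 10603)/(-20491 + 16260)) = sqrt((21956 - 13609) - 21332/(-4231)) = sqrt(8347 - 21332*(-1/4231)) = sqrt(8347 + 21332/4231) = sqrt(35337489/4231) = sqrt(149512915959)/4231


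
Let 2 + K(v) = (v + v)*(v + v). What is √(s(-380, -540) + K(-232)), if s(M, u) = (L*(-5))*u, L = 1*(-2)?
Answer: √209894 ≈ 458.14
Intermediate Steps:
K(v) = -2 + 4*v² (K(v) = -2 + (v + v)*(v + v) = -2 + (2*v)*(2*v) = -2 + 4*v²)
L = -2
s(M, u) = 10*u (s(M, u) = (-2*(-5))*u = 10*u)
√(s(-380, -540) + K(-232)) = √(10*(-540) + (-2 + 4*(-232)²)) = √(-5400 + (-2 + 4*53824)) = √(-5400 + (-2 + 215296)) = √(-5400 + 215294) = √209894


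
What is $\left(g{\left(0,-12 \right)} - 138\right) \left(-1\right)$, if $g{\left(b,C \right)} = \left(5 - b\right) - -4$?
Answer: $129$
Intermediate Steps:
$g{\left(b,C \right)} = 9 - b$ ($g{\left(b,C \right)} = \left(5 - b\right) + 4 = 9 - b$)
$\left(g{\left(0,-12 \right)} - 138\right) \left(-1\right) = \left(\left(9 - 0\right) - 138\right) \left(-1\right) = \left(\left(9 + 0\right) - 138\right) \left(-1\right) = \left(9 - 138\right) \left(-1\right) = \left(-129\right) \left(-1\right) = 129$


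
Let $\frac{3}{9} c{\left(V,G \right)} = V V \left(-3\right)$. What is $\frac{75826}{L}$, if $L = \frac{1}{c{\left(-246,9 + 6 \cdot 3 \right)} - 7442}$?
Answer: $-41862473036$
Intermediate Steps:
$c{\left(V,G \right)} = - 9 V^{2}$ ($c{\left(V,G \right)} = 3 V V \left(-3\right) = 3 V^{2} \left(-3\right) = 3 \left(- 3 V^{2}\right) = - 9 V^{2}$)
$L = - \frac{1}{552086}$ ($L = \frac{1}{- 9 \left(-246\right)^{2} - 7442} = \frac{1}{\left(-9\right) 60516 - 7442} = \frac{1}{-544644 - 7442} = \frac{1}{-552086} = - \frac{1}{552086} \approx -1.8113 \cdot 10^{-6}$)
$\frac{75826}{L} = \frac{75826}{- \frac{1}{552086}} = 75826 \left(-552086\right) = -41862473036$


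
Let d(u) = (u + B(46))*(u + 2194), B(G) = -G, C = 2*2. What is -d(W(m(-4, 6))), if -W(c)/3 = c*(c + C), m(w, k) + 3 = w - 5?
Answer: 636604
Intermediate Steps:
m(w, k) = -8 + w (m(w, k) = -3 + (w - 5) = -3 + (-5 + w) = -8 + w)
C = 4
W(c) = -3*c*(4 + c) (W(c) = -3*c*(c + 4) = -3*c*(4 + c))
d(u) = (-46 + u)*(2194 + u) (d(u) = (u - 1*46)*(u + 2194) = (u - 46)*(2194 + u) = (-46 + u)*(2194 + u))
-d(W(m(-4, 6))) = -(-100924 + (-3*(-8 - 4)*(4 + (-8 - 4)))**2 + 2148*(-3*(-8 - 4)*(4 + (-8 - 4)))) = -(-100924 + (-3*(-12)*(4 - 12))**2 + 2148*(-3*(-12)*(4 - 12))) = -(-100924 + (-3*(-12)*(-8))**2 + 2148*(-3*(-12)*(-8))) = -(-100924 + (-288)**2 + 2148*(-288)) = -(-100924 + 82944 - 618624) = -1*(-636604) = 636604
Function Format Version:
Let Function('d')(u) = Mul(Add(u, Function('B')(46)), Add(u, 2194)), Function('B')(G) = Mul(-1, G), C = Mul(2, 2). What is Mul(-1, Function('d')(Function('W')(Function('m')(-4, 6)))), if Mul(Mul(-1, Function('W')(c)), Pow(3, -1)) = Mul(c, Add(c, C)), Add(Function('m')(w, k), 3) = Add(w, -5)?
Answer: 636604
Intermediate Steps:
Function('m')(w, k) = Add(-8, w) (Function('m')(w, k) = Add(-3, Add(w, -5)) = Add(-3, Add(-5, w)) = Add(-8, w))
C = 4
Function('W')(c) = Mul(-3, c, Add(4, c)) (Function('W')(c) = Mul(-3, Mul(c, Add(c, 4))) = Mul(-3, Mul(c, Add(4, c))) = Mul(-3, c, Add(4, c)))
Function('d')(u) = Mul(Add(-46, u), Add(2194, u)) (Function('d')(u) = Mul(Add(u, Mul(-1, 46)), Add(u, 2194)) = Mul(Add(u, -46), Add(2194, u)) = Mul(Add(-46, u), Add(2194, u)))
Mul(-1, Function('d')(Function('W')(Function('m')(-4, 6)))) = Mul(-1, Add(-100924, Pow(Mul(-3, Add(-8, -4), Add(4, Add(-8, -4))), 2), Mul(2148, Mul(-3, Add(-8, -4), Add(4, Add(-8, -4)))))) = Mul(-1, Add(-100924, Pow(Mul(-3, -12, Add(4, -12)), 2), Mul(2148, Mul(-3, -12, Add(4, -12))))) = Mul(-1, Add(-100924, Pow(Mul(-3, -12, -8), 2), Mul(2148, Mul(-3, -12, -8)))) = Mul(-1, Add(-100924, Pow(-288, 2), Mul(2148, -288))) = Mul(-1, Add(-100924, 82944, -618624)) = Mul(-1, -636604) = 636604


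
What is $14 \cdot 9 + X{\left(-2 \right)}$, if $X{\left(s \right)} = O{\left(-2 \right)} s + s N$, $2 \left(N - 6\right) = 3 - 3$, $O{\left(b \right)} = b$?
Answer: $118$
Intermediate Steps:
$N = 6$ ($N = 6 + \frac{3 - 3}{2} = 6 + \frac{1}{2} \cdot 0 = 6 + 0 = 6$)
$X{\left(s \right)} = 4 s$ ($X{\left(s \right)} = - 2 s + s 6 = - 2 s + 6 s = 4 s$)
$14 \cdot 9 + X{\left(-2 \right)} = 14 \cdot 9 + 4 \left(-2\right) = 126 - 8 = 118$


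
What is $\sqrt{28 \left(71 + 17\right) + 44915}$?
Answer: $\sqrt{47379} \approx 217.67$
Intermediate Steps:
$\sqrt{28 \left(71 + 17\right) + 44915} = \sqrt{28 \cdot 88 + 44915} = \sqrt{2464 + 44915} = \sqrt{47379}$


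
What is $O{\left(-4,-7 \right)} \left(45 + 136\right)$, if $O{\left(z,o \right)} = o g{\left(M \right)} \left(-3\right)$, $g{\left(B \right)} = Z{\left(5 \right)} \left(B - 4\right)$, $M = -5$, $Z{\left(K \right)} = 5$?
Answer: $-171045$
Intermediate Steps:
$g{\left(B \right)} = -20 + 5 B$ ($g{\left(B \right)} = 5 \left(B - 4\right) = 5 \left(-4 + B\right) = -20 + 5 B$)
$O{\left(z,o \right)} = 135 o$ ($O{\left(z,o \right)} = o \left(-20 + 5 \left(-5\right)\right) \left(-3\right) = o \left(-20 - 25\right) \left(-3\right) = o \left(-45\right) \left(-3\right) = - 45 o \left(-3\right) = 135 o$)
$O{\left(-4,-7 \right)} \left(45 + 136\right) = 135 \left(-7\right) \left(45 + 136\right) = \left(-945\right) 181 = -171045$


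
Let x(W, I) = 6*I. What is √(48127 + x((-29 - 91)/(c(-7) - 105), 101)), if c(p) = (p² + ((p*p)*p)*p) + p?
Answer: √48733 ≈ 220.76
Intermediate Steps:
c(p) = p + p² + p⁴ (c(p) = (p² + (p²*p)*p) + p = (p² + p³*p) + p = (p² + p⁴) + p = p + p² + p⁴)
√(48127 + x((-29 - 91)/(c(-7) - 105), 101)) = √(48127 + 6*101) = √(48127 + 606) = √48733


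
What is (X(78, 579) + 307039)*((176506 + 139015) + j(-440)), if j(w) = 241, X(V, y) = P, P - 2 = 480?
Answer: 97103446002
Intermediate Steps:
P = 482 (P = 2 + 480 = 482)
X(V, y) = 482
(X(78, 579) + 307039)*((176506 + 139015) + j(-440)) = (482 + 307039)*((176506 + 139015) + 241) = 307521*(315521 + 241) = 307521*315762 = 97103446002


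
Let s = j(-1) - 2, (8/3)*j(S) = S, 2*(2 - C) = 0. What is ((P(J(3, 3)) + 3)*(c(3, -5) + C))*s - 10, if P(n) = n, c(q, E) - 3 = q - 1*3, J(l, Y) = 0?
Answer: -365/8 ≈ -45.625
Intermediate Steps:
C = 2 (C = 2 - 1/2*0 = 2 + 0 = 2)
j(S) = 3*S/8
c(q, E) = q (c(q, E) = 3 + (q - 1*3) = 3 + (q - 3) = 3 + (-3 + q) = q)
s = -19/8 (s = (3/8)*(-1) - 2 = -3/8 - 2 = -19/8 ≈ -2.3750)
((P(J(3, 3)) + 3)*(c(3, -5) + C))*s - 10 = ((0 + 3)*(3 + 2))*(-19/8) - 10 = (3*5)*(-19/8) - 10 = 15*(-19/8) - 10 = -285/8 - 10 = -365/8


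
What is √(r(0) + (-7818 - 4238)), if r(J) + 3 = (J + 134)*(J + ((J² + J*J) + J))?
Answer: I*√12059 ≈ 109.81*I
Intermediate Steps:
r(J) = -3 + (134 + J)*(2*J + 2*J²) (r(J) = -3 + (J + 134)*(J + ((J² + J*J) + J)) = -3 + (134 + J)*(J + ((J² + J²) + J)) = -3 + (134 + J)*(J + (2*J² + J)) = -3 + (134 + J)*(J + (J + 2*J²)) = -3 + (134 + J)*(2*J + 2*J²))
√(r(0) + (-7818 - 4238)) = √((-3 + 2*0³ + 268*0 + 270*0²) + (-7818 - 4238)) = √((-3 + 2*0 + 0 + 270*0) - 12056) = √((-3 + 0 + 0 + 0) - 12056) = √(-3 - 12056) = √(-12059) = I*√12059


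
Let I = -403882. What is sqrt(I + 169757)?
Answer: 5*I*sqrt(9365) ≈ 483.86*I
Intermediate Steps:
sqrt(I + 169757) = sqrt(-403882 + 169757) = sqrt(-234125) = 5*I*sqrt(9365)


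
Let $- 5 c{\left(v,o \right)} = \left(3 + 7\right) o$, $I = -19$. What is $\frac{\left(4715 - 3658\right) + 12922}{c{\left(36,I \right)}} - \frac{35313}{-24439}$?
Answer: $\frac{342974675}{928682} \approx 369.31$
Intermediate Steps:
$c{\left(v,o \right)} = - 2 o$ ($c{\left(v,o \right)} = - \frac{\left(3 + 7\right) o}{5} = - \frac{10 o}{5} = - 2 o$)
$\frac{\left(4715 - 3658\right) + 12922}{c{\left(36,I \right)}} - \frac{35313}{-24439} = \frac{\left(4715 - 3658\right) + 12922}{\left(-2\right) \left(-19\right)} - \frac{35313}{-24439} = \frac{1057 + 12922}{38} - - \frac{35313}{24439} = 13979 \cdot \frac{1}{38} + \frac{35313}{24439} = \frac{13979}{38} + \frac{35313}{24439} = \frac{342974675}{928682}$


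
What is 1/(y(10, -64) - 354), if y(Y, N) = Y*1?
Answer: -1/344 ≈ -0.0029070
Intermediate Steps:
y(Y, N) = Y
1/(y(10, -64) - 354) = 1/(10 - 354) = 1/(-344) = -1/344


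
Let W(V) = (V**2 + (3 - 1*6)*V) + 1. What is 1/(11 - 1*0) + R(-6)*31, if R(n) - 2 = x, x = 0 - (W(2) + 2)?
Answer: 342/11 ≈ 31.091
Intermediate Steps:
W(V) = 1 + V**2 - 3*V (W(V) = (V**2 + (3 - 6)*V) + 1 = (V**2 - 3*V) + 1 = 1 + V**2 - 3*V)
x = -1 (x = 0 - ((1 + 2**2 - 3*2) + 2) = 0 - ((1 + 4 - 6) + 2) = 0 - (-1 + 2) = 0 - 1*1 = 0 - 1 = -1)
R(n) = 1 (R(n) = 2 - 1 = 1)
1/(11 - 1*0) + R(-6)*31 = 1/(11 - 1*0) + 1*31 = 1/(11 + 0) + 31 = 1/11 + 31 = 342/11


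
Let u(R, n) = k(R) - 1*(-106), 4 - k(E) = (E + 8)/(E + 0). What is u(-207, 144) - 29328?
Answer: -6048325/207 ≈ -29219.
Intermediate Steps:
k(E) = 4 - (8 + E)/E (k(E) = 4 - (E + 8)/(E + 0) = 4 - (8 + E)/E)
u(R, n) = 109 - 8/R (u(R, n) = (3 - 8/R) - 1*(-106) = (3 - 8/R) + 106 = 109 - 8/R)
u(-207, 144) - 29328 = (109 - 8/(-207)) - 29328 = (109 - 8*(-1/207)) - 29328 = (109 + 8/207) - 29328 = 22571/207 - 29328 = -6048325/207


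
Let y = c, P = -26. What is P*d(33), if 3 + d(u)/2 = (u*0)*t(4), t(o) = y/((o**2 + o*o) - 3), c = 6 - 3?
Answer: 156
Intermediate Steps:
c = 3
y = 3
t(o) = 3/(-3 + 2*o**2) (t(o) = 3/((o**2 + o*o) - 3) = 3/((o**2 + o**2) - 3) = 3/(2*o**2 - 3) = 3/(-3 + 2*o**2))
d(u) = -6 (d(u) = -6 + 2*((u*0)*(3/(-3 + 2*4**2))) = -6 + 2*(0*(3/(-3 + 2*16))) = -6 + 2*(0*(3/(-3 + 32))) = -6 + 2*(0*(3/29)) = -6 + 2*0 = -6 + 0 = -6)
P*d(33) = -26*(-6) = 156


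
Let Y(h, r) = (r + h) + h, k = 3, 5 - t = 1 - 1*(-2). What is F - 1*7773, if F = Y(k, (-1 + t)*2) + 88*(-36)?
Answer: -10933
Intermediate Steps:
t = 2 (t = 5 - (1 - 1*(-2)) = 5 - (1 + 2) = 5 - 1*3 = 5 - 3 = 2)
Y(h, r) = r + 2*h (Y(h, r) = (h + r) + h = r + 2*h)
F = -3160 (F = ((-1 + 2)*2 + 2*3) + 88*(-36) = (1*2 + 6) - 3168 = (2 + 6) - 3168 = 8 - 3168 = -3160)
F - 1*7773 = -3160 - 1*7773 = -3160 - 7773 = -10933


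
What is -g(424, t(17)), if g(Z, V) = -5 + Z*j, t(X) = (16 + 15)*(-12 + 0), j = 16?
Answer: -6779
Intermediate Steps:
t(X) = -372 (t(X) = 31*(-12) = -372)
g(Z, V) = -5 + 16*Z (g(Z, V) = -5 + Z*16 = -5 + 16*Z)
-g(424, t(17)) = -(-5 + 16*424) = -(-5 + 6784) = -1*6779 = -6779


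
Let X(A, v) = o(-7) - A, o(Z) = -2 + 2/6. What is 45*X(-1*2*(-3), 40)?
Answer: -345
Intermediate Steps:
o(Z) = -5/3 (o(Z) = -2 + 2*(⅙) = -2 + ⅓ = -5/3)
X(A, v) = -5/3 - A
45*X(-1*2*(-3), 40) = 45*(-5/3 - (-1*2)*(-3)) = 45*(-5/3 - (-2)*(-3)) = 45*(-5/3 - 1*6) = 45*(-5/3 - 6) = 45*(-23/3) = -345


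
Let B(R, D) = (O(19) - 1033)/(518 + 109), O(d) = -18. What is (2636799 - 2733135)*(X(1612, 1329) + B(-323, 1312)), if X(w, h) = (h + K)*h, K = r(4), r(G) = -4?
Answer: -35454824647488/209 ≈ -1.6964e+11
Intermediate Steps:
K = -4
B(R, D) = -1051/627 (B(R, D) = (-18 - 1033)/(518 + 109) = -1051/627)
X(w, h) = h*(-4 + h) (X(w, h) = (h - 4)*h = (-4 + h)*h = h*(-4 + h))
(2636799 - 2733135)*(X(1612, 1329) + B(-323, 1312)) = (2636799 - 2733135)*(1329*(-4 + 1329) - 1051/627) = -96336*(1329*1325 - 1051/627) = -96336*(1760925 - 1051/627) = -96336*1104098924/627 = -35454824647488/209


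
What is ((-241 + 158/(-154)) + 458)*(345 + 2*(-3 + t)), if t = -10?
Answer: 482270/7 ≈ 68896.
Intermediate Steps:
((-241 + 158/(-154)) + 458)*(345 + 2*(-3 + t)) = ((-241 + 158/(-154)) + 458)*(345 + 2*(-3 - 10)) = ((-241 + 158*(-1/154)) + 458)*(345 + 2*(-13)) = ((-241 - 79/77) + 458)*(345 - 26) = (-18636/77 + 458)*319 = (16630/77)*319 = 482270/7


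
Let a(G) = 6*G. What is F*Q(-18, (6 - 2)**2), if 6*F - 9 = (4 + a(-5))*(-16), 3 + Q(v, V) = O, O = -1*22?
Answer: -10625/6 ≈ -1770.8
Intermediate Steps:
O = -22
Q(v, V) = -25 (Q(v, V) = -3 - 22 = -25)
F = 425/6 (F = 3/2 + ((4 + 6*(-5))*(-16))/6 = 3/2 + ((4 - 30)*(-16))/6 = 3/2 + (-26*(-16))/6 = 3/2 + (1/6)*416 = 3/2 + 208/3 = 425/6 ≈ 70.833)
F*Q(-18, (6 - 2)**2) = (425/6)*(-25) = -10625/6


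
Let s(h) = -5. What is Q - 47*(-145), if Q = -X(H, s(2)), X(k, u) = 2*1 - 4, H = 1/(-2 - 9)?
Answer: 6817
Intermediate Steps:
H = -1/11 (H = 1/(-11) = -1/11 ≈ -0.090909)
X(k, u) = -2 (X(k, u) = 2 - 4 = -2)
Q = 2 (Q = -1*(-2) = 2)
Q - 47*(-145) = 2 - 47*(-145) = 2 + 6815 = 6817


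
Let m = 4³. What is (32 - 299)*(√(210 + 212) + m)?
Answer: -17088 - 267*√422 ≈ -22573.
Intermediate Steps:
m = 64
(32 - 299)*(√(210 + 212) + m) = (32 - 299)*(√(210 + 212) + 64) = -267*(√422 + 64) = -267*(64 + √422) = -17088 - 267*√422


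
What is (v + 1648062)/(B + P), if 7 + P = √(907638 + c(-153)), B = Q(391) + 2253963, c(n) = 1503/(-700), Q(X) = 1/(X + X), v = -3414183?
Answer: -213003847278868874025/271839366666309957059 + 1350031723005*√4447415679/271839366666309957059 ≈ -0.78323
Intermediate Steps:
Q(X) = 1/(2*X)
c(n) = -1503/700 (c(n) = 1503*(-1/700) = -1503/700)
B = 1762599067/782 (B = (½)/391 + 2253963 = (½)*(1/391) + 2253963 = 1/782 + 2253963 = 1762599067/782 ≈ 2.2540e+6)
P = -7 + √4447415679/70 (P = -7 + √(907638 - 1503/700) = -7 + √(635345097/700) = -7 + √4447415679/70 ≈ 945.70)
(v + 1648062)/(B + P) = (-3414183 + 1648062)/(1762599067/782 + (-7 + √4447415679/70)) = -1766121/(1762593593/782 + √4447415679/70)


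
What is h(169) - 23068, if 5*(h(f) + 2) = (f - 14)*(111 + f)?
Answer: -14390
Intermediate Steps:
h(f) = -2 + (-14 + f)*(111 + f)/5 (h(f) = -2 + ((f - 14)*(111 + f))/5 = -2 + ((-14 + f)*(111 + f))/5 = -2 + (-14 + f)*(111 + f)/5)
h(169) - 23068 = (-1564/5 + (⅕)*169² + (97/5)*169) - 23068 = (-1564/5 + (⅕)*28561 + 16393/5) - 23068 = (-1564/5 + 28561/5 + 16393/5) - 23068 = 8678 - 23068 = -14390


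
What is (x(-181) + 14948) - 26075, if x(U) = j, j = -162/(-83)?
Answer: -923379/83 ≈ -11125.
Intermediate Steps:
j = 162/83 (j = -162*(-1/83) = 162/83 ≈ 1.9518)
x(U) = 162/83
(x(-181) + 14948) - 26075 = (162/83 + 14948) - 26075 = 1240846/83 - 26075 = -923379/83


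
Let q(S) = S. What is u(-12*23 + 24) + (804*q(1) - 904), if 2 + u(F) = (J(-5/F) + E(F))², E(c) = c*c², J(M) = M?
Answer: 16263137175278198713/63504 ≈ 2.5610e+14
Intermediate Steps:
E(c) = c³
u(F) = -2 + (F³ - 5/F)² (u(F) = -2 + (-5/F + F³)² = -2 + (F³ - 5/F)²)
u(-12*23 + 24) + (804*q(1) - 904) = (-2 + (-5 + (-12*23 + 24)⁴)²/(-12*23 + 24)²) + (804*1 - 904) = (-2 + (-5 + (-276 + 24)⁴)²/(-276 + 24)²) + (804 - 904) = (-2 + (-5 + (-252)⁴)²/(-252)²) - 100 = (-2 + (-5 + 4032758016)²/63504) - 100 = (-2 + (1/63504)*4032758011²) - 100 = (-2 + (1/63504)*16263137175284676121) - 100 = (-2 + 16263137175284676121/63504) - 100 = 16263137175284549113/63504 - 100 = 16263137175278198713/63504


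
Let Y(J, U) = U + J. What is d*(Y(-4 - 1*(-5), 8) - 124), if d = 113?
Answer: -12995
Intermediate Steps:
Y(J, U) = J + U
d*(Y(-4 - 1*(-5), 8) - 124) = 113*(((-4 - 1*(-5)) + 8) - 124) = 113*(((-4 + 5) + 8) - 124) = 113*((1 + 8) - 124) = 113*(9 - 124) = 113*(-115) = -12995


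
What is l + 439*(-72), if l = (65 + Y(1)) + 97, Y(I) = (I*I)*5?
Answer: -31441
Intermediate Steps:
Y(I) = 5*I² (Y(I) = I²*5 = 5*I²)
l = 167 (l = (65 + 5*1²) + 97 = (65 + 5*1) + 97 = (65 + 5) + 97 = 70 + 97 = 167)
l + 439*(-72) = 167 + 439*(-72) = 167 - 31608 = -31441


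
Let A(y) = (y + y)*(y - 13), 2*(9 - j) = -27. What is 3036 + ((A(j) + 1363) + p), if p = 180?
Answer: 10013/2 ≈ 5006.5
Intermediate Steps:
j = 45/2 (j = 9 - ½*(-27) = 9 + 27/2 = 45/2 ≈ 22.500)
A(y) = 2*y*(-13 + y) (A(y) = (2*y)*(-13 + y) = 2*y*(-13 + y))
3036 + ((A(j) + 1363) + p) = 3036 + ((2*(45/2)*(-13 + 45/2) + 1363) + 180) = 3036 + ((2*(45/2)*(19/2) + 1363) + 180) = 3036 + ((855/2 + 1363) + 180) = 3036 + (3581/2 + 180) = 3036 + 3941/2 = 10013/2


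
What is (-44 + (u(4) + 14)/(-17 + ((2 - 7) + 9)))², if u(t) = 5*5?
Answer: 2209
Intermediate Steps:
u(t) = 25
(-44 + (u(4) + 14)/(-17 + ((2 - 7) + 9)))² = (-44 + (25 + 14)/(-17 + ((2 - 7) + 9)))² = (-44 + 39/(-17 + (-5 + 9)))² = (-44 + 39/(-17 + 4))² = (-44 + 39/(-13))² = (-44 + 39*(-1/13))² = (-44 - 3)² = (-47)² = 2209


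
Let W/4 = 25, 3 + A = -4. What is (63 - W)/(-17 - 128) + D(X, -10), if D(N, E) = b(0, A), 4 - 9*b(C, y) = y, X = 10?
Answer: 1928/1305 ≈ 1.4774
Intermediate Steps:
A = -7 (A = -3 - 4 = -7)
b(C, y) = 4/9 - y/9
D(N, E) = 11/9 (D(N, E) = 4/9 - ⅑*(-7) = 4/9 + 7/9 = 11/9)
W = 100 (W = 4*25 = 100)
(63 - W)/(-17 - 128) + D(X, -10) = (63 - 1*100)/(-17 - 128) + 11/9 = (63 - 100)/(-145) + 11/9 = -1/145*(-37) + 11/9 = 37/145 + 11/9 = 1928/1305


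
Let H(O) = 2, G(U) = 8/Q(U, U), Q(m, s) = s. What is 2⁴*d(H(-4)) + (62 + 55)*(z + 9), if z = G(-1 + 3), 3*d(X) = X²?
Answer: 4627/3 ≈ 1542.3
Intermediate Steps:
G(U) = 8/U
d(X) = X²/3
z = 4 (z = 8/(-1 + 3) = 8/2 = 8*(½) = 4)
2⁴*d(H(-4)) + (62 + 55)*(z + 9) = 2⁴*((⅓)*2²) + (62 + 55)*(4 + 9) = 16*((⅓)*4) + 117*13 = 16*(4/3) + 1521 = 64/3 + 1521 = 4627/3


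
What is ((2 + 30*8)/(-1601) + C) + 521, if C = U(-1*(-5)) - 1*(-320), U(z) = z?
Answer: 1354204/1601 ≈ 845.85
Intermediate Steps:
C = 325 (C = -1*(-5) - 1*(-320) = 5 + 320 = 325)
((2 + 30*8)/(-1601) + C) + 521 = ((2 + 30*8)/(-1601) + 325) + 521 = ((2 + 240)*(-1/1601) + 325) + 521 = (242*(-1/1601) + 325) + 521 = (-242/1601 + 325) + 521 = 520083/1601 + 521 = 1354204/1601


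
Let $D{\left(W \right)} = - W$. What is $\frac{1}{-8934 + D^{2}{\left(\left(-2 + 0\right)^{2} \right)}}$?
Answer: $- \frac{1}{8918} \approx -0.00011213$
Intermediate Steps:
$\frac{1}{-8934 + D^{2}{\left(\left(-2 + 0\right)^{2} \right)}} = \frac{1}{-8934 + \left(- \left(-2 + 0\right)^{2}\right)^{2}} = \frac{1}{-8934 + \left(- \left(-2\right)^{2}\right)^{2}} = \frac{1}{-8934 + \left(\left(-1\right) 4\right)^{2}} = \frac{1}{-8934 + \left(-4\right)^{2}} = \frac{1}{-8934 + 16} = \frac{1}{-8918} = - \frac{1}{8918}$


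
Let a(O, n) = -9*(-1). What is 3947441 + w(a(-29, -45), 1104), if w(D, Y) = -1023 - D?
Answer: 3946409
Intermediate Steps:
a(O, n) = 9
3947441 + w(a(-29, -45), 1104) = 3947441 + (-1023 - 1*9) = 3947441 + (-1023 - 9) = 3947441 - 1032 = 3946409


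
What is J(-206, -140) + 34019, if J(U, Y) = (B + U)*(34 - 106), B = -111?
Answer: 56843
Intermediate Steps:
J(U, Y) = 7992 - 72*U (J(U, Y) = (-111 + U)*(34 - 106) = (-111 + U)*(-72) = 7992 - 72*U)
J(-206, -140) + 34019 = (7992 - 72*(-206)) + 34019 = (7992 + 14832) + 34019 = 22824 + 34019 = 56843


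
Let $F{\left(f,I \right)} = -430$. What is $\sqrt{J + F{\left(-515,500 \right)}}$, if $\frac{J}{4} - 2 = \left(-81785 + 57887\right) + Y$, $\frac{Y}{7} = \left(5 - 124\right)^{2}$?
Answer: $\sqrt{300494} \approx 548.17$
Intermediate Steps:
$Y = 99127$ ($Y = 7 \left(5 - 124\right)^{2} = 7 \left(-119\right)^{2} = 7 \cdot 14161 = 99127$)
$J = 300924$ ($J = 8 + 4 \left(\left(-81785 + 57887\right) + 99127\right) = 8 + 4 \left(-23898 + 99127\right) = 8 + 4 \cdot 75229 = 8 + 300916 = 300924$)
$\sqrt{J + F{\left(-515,500 \right)}} = \sqrt{300924 - 430} = \sqrt{300494}$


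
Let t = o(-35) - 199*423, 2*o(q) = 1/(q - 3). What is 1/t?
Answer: -76/6397453 ≈ -1.1880e-5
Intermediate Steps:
o(q) = 1/(2*(-3 + q)) (o(q) = 1/(2*(q - 3)) = 1/(2*(-3 + q)))
t = -6397453/76 (t = 1/(2*(-3 - 35)) - 199*423 = (1/2)/(-38) - 84177 = (1/2)*(-1/38) - 84177 = -1/76 - 84177 = -6397453/76 ≈ -84177.)
1/t = 1/(-6397453/76) = -76/6397453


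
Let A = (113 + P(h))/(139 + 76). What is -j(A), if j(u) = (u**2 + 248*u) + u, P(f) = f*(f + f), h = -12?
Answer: -21628336/46225 ≈ -467.89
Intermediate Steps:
P(f) = 2*f**2 (P(f) = f*(2*f) = 2*f**2)
A = 401/215 (A = (113 + 2*(-12)**2)/(139 + 76) = (113 + 2*144)/215 = (113 + 288)*(1/215) = 401*(1/215) = 401/215 ≈ 1.8651)
j(u) = u**2 + 249*u
-j(A) = -401*(249 + 401/215)/215 = -401*53936/(215*215) = -1*21628336/46225 = -21628336/46225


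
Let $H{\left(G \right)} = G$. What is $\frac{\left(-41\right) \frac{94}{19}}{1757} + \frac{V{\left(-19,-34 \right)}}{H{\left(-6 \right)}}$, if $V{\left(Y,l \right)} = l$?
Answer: $\frac{555949}{100149} \approx 5.5512$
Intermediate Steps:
$\frac{\left(-41\right) \frac{94}{19}}{1757} + \frac{V{\left(-19,-34 \right)}}{H{\left(-6 \right)}} = \frac{\left(-41\right) \frac{94}{19}}{1757} - \frac{34}{-6} = - 41 \cdot 94 \cdot \frac{1}{19} \cdot \frac{1}{1757} - - \frac{17}{3} = \left(-41\right) \frac{94}{19} \cdot \frac{1}{1757} + \frac{17}{3} = \left(- \frac{3854}{19}\right) \frac{1}{1757} + \frac{17}{3} = - \frac{3854}{33383} + \frac{17}{3} = \frac{555949}{100149}$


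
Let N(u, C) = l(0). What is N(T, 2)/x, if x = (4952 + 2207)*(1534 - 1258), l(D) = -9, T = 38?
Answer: -3/658628 ≈ -4.5549e-6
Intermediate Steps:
N(u, C) = -9
x = 1975884 (x = 7159*276 = 1975884)
N(T, 2)/x = -9/1975884 = -9*1/1975884 = -3/658628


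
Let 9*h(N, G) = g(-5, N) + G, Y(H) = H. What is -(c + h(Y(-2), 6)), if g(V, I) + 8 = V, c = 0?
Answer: 7/9 ≈ 0.77778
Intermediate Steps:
g(V, I) = -8 + V
h(N, G) = -13/9 + G/9 (h(N, G) = ((-8 - 5) + G)/9 = (-13 + G)/9 = -13/9 + G/9)
-(c + h(Y(-2), 6)) = -(0 + (-13/9 + (⅑)*6)) = -(0 + (-13/9 + ⅔)) = -(0 - 7/9) = -1*(-7/9) = 7/9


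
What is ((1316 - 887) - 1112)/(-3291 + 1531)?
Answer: 683/1760 ≈ 0.38807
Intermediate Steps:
((1316 - 887) - 1112)/(-3291 + 1531) = (429 - 1112)/(-1760) = -683*(-1/1760) = 683/1760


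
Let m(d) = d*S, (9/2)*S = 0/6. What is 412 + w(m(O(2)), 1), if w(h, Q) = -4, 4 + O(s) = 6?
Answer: 408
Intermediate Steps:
S = 0 (S = 2*(0/6)/9 = 2*(0*(⅙))/9 = (2/9)*0 = 0)
O(s) = 2 (O(s) = -4 + 6 = 2)
m(d) = 0 (m(d) = d*0 = 0)
412 + w(m(O(2)), 1) = 412 - 4 = 408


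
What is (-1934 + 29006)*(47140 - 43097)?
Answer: 109452096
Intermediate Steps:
(-1934 + 29006)*(47140 - 43097) = 27072*4043 = 109452096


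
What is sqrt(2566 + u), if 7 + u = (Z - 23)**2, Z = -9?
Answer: sqrt(3583) ≈ 59.858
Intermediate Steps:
u = 1017 (u = -7 + (-9 - 23)**2 = -7 + (-32)**2 = -7 + 1024 = 1017)
sqrt(2566 + u) = sqrt(2566 + 1017) = sqrt(3583)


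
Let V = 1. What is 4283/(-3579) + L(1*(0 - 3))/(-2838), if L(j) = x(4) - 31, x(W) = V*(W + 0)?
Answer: -4019507/3385734 ≈ -1.1872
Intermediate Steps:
x(W) = W (x(W) = 1*(W + 0) = 1*W = W)
L(j) = -27 (L(j) = 4 - 31 = -27)
4283/(-3579) + L(1*(0 - 3))/(-2838) = 4283/(-3579) - 27/(-2838) = 4283*(-1/3579) - 27*(-1/2838) = -4283/3579 + 9/946 = -4019507/3385734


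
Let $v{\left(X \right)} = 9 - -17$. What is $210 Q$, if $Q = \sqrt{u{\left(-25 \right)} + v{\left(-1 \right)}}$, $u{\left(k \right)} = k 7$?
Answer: $210 i \sqrt{149} \approx 2563.4 i$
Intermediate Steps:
$u{\left(k \right)} = 7 k$
$v{\left(X \right)} = 26$ ($v{\left(X \right)} = 9 + 17 = 26$)
$Q = i \sqrt{149}$ ($Q = \sqrt{7 \left(-25\right) + 26} = \sqrt{-175 + 26} = \sqrt{-149} = i \sqrt{149} \approx 12.207 i$)
$210 Q = 210 i \sqrt{149}$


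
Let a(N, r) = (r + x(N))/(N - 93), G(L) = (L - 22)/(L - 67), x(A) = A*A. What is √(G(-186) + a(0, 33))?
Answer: √28744595/7843 ≈ 0.68359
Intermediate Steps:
x(A) = A²
G(L) = (-22 + L)/(-67 + L)
a(N, r) = (r + N²)/(-93 + N) (a(N, r) = (r + N²)/(N - 93) = (r + N²)/(-93 + N))
√(G(-186) + a(0, 33)) = √((-22 - 186)/(-67 - 186) + (33 + 0²)/(-93 + 0)) = √(-208/(-253) + (33 + 0)/(-93)) = √(-1/253*(-208) - 1/93*33) = √(208/253 - 11/31) = √(3665/7843) = √28744595/7843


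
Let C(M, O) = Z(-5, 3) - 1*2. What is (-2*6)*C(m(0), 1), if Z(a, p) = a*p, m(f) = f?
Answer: 204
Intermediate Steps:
C(M, O) = -17 (C(M, O) = -5*3 - 1*2 = -15 - 2 = -17)
(-2*6)*C(m(0), 1) = -2*6*(-17) = -12*(-17) = 204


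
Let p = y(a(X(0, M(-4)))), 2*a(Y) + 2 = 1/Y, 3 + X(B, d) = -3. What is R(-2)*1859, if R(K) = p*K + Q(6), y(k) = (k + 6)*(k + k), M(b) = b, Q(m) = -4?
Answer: 1158157/36 ≈ 32171.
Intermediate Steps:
X(B, d) = -6 (X(B, d) = -3 - 3 = -6)
a(Y) = -1 + 1/(2*Y)
y(k) = 2*k*(6 + k) (y(k) = (6 + k)*(2*k) = 2*k*(6 + k))
p = -767/72 (p = 2*((½ - 1*(-6))/(-6))*(6 + (½ - 1*(-6))/(-6)) = 2*(-(½ + 6)/6)*(6 - (½ + 6)/6) = 2*(-⅙*13/2)*(6 - ⅙*13/2) = 2*(-13/12)*(6 - 13/12) = 2*(-13/12)*(59/12) = -767/72 ≈ -10.653)
R(K) = -4 - 767*K/72 (R(K) = -767*K/72 - 4 = -4 - 767*K/72)
R(-2)*1859 = (-4 - 767/72*(-2))*1859 = (-4 + 767/36)*1859 = (623/36)*1859 = 1158157/36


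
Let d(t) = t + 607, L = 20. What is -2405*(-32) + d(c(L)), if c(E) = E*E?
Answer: 77967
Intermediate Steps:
c(E) = E²
d(t) = 607 + t
-2405*(-32) + d(c(L)) = -2405*(-32) + (607 + 20²) = 76960 + (607 + 400) = 76960 + 1007 = 77967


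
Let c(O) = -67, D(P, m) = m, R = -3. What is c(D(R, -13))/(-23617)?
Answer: 67/23617 ≈ 0.0028369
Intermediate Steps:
c(D(R, -13))/(-23617) = -67/(-23617) = -67*(-1/23617) = 67/23617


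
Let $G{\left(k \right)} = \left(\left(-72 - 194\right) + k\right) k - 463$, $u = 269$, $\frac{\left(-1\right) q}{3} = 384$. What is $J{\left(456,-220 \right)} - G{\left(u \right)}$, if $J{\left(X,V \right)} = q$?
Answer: $-1496$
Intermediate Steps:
$q = -1152$ ($q = \left(-3\right) 384 = -1152$)
$J{\left(X,V \right)} = -1152$
$G{\left(k \right)} = -463 + k \left(-266 + k\right)$ ($G{\left(k \right)} = \left(-266 + k\right) k - 463 = k \left(-266 + k\right) - 463 = -463 + k \left(-266 + k\right)$)
$J{\left(456,-220 \right)} - G{\left(u \right)} = -1152 - \left(-463 + 269^{2} - 71554\right) = -1152 - \left(-463 + 72361 - 71554\right) = -1152 - 344 = -1496$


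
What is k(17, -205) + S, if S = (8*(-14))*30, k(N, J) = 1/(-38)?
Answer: -127681/38 ≈ -3360.0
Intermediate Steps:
k(N, J) = -1/38
S = -3360 (S = -112*30 = -3360)
k(17, -205) + S = -1/38 - 3360 = -127681/38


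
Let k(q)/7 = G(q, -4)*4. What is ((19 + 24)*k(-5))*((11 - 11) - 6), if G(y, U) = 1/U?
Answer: 1806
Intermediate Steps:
k(q) = -7 (k(q) = 7*(4/(-4)) = 7*(-¼*4) = 7*(-1) = -7)
((19 + 24)*k(-5))*((11 - 11) - 6) = ((19 + 24)*(-7))*((11 - 11) - 6) = (43*(-7))*(0 - 6) = -301*(-6) = 1806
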